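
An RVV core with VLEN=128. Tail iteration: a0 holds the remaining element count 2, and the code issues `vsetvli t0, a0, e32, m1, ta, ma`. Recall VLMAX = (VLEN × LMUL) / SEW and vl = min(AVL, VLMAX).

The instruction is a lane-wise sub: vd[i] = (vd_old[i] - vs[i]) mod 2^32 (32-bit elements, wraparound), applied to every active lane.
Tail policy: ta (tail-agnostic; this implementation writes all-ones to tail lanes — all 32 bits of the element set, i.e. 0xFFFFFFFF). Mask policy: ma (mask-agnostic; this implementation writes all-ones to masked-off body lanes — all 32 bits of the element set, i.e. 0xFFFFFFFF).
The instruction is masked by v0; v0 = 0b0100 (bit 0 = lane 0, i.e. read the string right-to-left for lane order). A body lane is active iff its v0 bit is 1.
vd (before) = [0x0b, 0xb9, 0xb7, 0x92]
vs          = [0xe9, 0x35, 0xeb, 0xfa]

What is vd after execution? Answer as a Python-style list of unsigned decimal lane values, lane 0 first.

vd = [4294967295, 4294967295, 4294967295, 4294967295]

VLMAX = VLEN×LMUL/SEW = 128×1/32 = 4
vl = min(AVL, VLMAX) = min(2, 4) = 2
  i=0: mask-off/ones → 4294967295
  i=1: mask-off/ones → 4294967295
  i=2: tail/ones → 4294967295
  i=3: tail/ones → 4294967295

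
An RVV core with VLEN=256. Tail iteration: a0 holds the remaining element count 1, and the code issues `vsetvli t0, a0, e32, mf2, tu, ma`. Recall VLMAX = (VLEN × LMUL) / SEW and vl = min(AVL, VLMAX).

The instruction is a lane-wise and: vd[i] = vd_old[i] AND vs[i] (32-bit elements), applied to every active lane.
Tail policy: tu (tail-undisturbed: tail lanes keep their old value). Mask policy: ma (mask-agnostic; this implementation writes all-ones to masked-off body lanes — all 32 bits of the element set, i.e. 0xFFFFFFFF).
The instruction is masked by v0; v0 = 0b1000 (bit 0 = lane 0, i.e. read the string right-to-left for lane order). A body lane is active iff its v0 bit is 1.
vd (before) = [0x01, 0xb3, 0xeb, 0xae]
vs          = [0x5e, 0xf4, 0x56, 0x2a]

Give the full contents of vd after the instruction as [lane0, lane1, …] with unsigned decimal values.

vd = [4294967295, 179, 235, 174]

VLMAX = (256 × 1/2) / 32 = 4 lanes
AVL=1 ≤ VLMAX=4, so vl = 1
  i=0: mask-off/ones → 4294967295
  i=1: tail/keep → 179
  i=2: tail/keep → 235
  i=3: tail/keep → 174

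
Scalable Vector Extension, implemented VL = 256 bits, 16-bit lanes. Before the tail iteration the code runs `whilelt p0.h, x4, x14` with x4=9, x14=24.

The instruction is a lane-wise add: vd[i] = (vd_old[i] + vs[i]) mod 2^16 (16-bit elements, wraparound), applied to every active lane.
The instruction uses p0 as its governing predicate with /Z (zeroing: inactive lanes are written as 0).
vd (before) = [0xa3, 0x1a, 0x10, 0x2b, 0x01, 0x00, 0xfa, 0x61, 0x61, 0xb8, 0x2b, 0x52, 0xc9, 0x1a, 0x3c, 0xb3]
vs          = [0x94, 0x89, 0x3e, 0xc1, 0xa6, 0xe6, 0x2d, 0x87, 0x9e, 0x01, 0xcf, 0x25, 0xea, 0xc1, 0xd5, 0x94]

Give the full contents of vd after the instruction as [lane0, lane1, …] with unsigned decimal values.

vd = [311, 163, 78, 236, 167, 230, 295, 232, 255, 185, 250, 119, 435, 219, 273, 0]

lane count: 256 div 16 = 16
p0[j] = (9+j < 24); true for j=0..14 → 15 lanes set
vd[0] add(0xa3,0x94) -> 0x137
vd[1] add(0x1a,0x89) -> 0xa3
vd[2] add(0x10,0x3e) -> 0x4e
vd[3] add(0x2b,0xc1) -> 0xec
vd[4] add(0x01,0xa6) -> 0xa7
vd[5] add(0x00,0xe6) -> 0xe6
vd[6] add(0xfa,0x2d) -> 0x127
vd[7] add(0x61,0x87) -> 0xe8
vd[8] add(0x61,0x9e) -> 0xff
vd[9] add(0xb8,0x01) -> 0xb9
vd[10] add(0x2b,0xcf) -> 0xfa
vd[11] add(0x52,0x25) -> 0x77
vd[12] add(0xc9,0xea) -> 0x1b3
vd[13] add(0x1a,0xc1) -> 0xdb
vd[14] add(0x3c,0xd5) -> 0x111
vd[15] tail/zero -> 0x00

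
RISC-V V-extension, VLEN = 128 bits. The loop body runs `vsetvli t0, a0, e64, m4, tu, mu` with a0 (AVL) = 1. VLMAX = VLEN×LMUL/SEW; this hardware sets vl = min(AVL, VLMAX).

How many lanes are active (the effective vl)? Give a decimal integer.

vl = 1

VLMAX = VLEN×LMUL/SEW = 128×4/64 = 8
AVL=1 ≤ VLMAX=8, so vl = 1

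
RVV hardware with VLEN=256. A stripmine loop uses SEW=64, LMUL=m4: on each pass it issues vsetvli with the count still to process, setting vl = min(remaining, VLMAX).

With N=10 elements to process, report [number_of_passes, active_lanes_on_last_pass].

VLMAX = (256 × 4) / 64 = 16 lanes
N=10: ⌈10/16⌉ = 1 iters; last vl = 10 − 0×16 = 10

[iterations, last_vl] = [1, 10]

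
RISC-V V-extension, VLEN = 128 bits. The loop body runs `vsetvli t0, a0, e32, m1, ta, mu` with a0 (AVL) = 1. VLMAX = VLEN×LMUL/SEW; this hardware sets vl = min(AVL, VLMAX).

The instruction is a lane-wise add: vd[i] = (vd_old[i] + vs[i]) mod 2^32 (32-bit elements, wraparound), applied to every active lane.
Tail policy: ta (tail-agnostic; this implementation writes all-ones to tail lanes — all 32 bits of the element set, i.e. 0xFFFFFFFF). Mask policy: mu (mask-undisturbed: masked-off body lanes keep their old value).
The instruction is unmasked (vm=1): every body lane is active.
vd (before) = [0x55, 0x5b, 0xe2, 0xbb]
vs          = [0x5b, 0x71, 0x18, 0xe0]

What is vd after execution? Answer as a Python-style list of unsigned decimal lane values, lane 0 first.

vd = [176, 4294967295, 4294967295, 4294967295]

lanes per group: 128·1/32 = 4
AVL=1 ≤ VLMAX=4, so vl = 1
vd[0] add(0x55,0x5b) -> 0xb0
vd[1] tail/ones -> 0xffffffff
vd[2] tail/ones -> 0xffffffff
vd[3] tail/ones -> 0xffffffff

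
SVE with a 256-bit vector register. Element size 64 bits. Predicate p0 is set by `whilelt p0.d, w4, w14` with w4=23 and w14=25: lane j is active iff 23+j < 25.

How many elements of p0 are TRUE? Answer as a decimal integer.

register lanes = 256/64 = 4
whilelt: lane j active iff 23+j < 25 → j < 2 → 2 active

vl = 2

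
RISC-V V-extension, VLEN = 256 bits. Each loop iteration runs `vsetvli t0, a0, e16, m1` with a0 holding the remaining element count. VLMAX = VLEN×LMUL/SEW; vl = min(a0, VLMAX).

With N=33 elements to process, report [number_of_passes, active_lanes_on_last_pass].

lanes per group: 256·1/16 = 16
N=33: ⌈33/16⌉ = 3 iters; last vl = 33 − 2×16 = 1

[iterations, last_vl] = [3, 1]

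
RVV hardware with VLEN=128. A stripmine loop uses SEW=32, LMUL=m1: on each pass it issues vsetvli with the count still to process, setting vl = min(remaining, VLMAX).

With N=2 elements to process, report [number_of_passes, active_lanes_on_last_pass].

VLMAX = (128 × 1) / 32 = 4 lanes
iterations = ceil(2/4) = 1; final-pass vl = 2

[iterations, last_vl] = [1, 2]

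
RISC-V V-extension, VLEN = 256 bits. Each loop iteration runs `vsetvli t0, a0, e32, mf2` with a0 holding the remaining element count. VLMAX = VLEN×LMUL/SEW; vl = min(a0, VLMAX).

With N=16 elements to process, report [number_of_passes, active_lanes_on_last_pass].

VLMAX = VLEN×LMUL/SEW = 256×1/2/32 = 4
16 elements at 4/iter → 4 passes, remainder 4 on the last

[iterations, last_vl] = [4, 4]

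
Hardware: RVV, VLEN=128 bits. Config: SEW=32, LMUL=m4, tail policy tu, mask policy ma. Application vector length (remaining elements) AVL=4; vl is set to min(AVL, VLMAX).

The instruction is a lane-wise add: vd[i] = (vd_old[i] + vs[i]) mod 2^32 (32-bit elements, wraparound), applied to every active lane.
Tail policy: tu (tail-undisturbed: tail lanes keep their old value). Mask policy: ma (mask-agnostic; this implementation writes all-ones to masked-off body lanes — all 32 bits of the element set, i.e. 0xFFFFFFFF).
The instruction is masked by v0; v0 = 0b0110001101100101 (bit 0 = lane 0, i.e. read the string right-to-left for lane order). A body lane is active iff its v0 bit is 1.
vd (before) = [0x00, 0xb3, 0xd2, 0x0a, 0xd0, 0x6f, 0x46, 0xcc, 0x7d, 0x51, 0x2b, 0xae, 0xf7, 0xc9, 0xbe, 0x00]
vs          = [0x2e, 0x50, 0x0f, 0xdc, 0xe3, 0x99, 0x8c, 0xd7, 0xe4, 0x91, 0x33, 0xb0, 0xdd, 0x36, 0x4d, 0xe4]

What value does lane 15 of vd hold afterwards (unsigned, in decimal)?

vd[15] = 0

VLMAX = VLEN×LMUL/SEW = 128×4/32 = 16
vl = min(AVL, VLMAX) = min(4, 16) = 4
  i=0: add(0x00,0x2e) → 46
  i=1: mask-off/ones → 4294967295
  i=2: add(0xd2,0x0f) → 225
  i=3: mask-off/ones → 4294967295
  i=4: tail/keep → 208
  i=5: tail/keep → 111
  i=6: tail/keep → 70
  i=7: tail/keep → 204
  i=8: tail/keep → 125
  i=9: tail/keep → 81
  i=10: tail/keep → 43
  i=11: tail/keep → 174
  i=12: tail/keep → 247
  i=13: tail/keep → 201
  i=14: tail/keep → 190
  i=15: tail/keep → 0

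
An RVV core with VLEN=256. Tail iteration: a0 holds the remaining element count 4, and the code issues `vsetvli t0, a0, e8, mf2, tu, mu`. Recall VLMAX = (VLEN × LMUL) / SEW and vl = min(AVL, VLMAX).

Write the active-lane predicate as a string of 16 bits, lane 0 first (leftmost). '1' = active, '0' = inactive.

lanes per group: 256·1/2/8 = 16
vl ← min(4, 16) = 4
bits (lane 0 leftmost): 1111000000000000

predicate = 1111000000000000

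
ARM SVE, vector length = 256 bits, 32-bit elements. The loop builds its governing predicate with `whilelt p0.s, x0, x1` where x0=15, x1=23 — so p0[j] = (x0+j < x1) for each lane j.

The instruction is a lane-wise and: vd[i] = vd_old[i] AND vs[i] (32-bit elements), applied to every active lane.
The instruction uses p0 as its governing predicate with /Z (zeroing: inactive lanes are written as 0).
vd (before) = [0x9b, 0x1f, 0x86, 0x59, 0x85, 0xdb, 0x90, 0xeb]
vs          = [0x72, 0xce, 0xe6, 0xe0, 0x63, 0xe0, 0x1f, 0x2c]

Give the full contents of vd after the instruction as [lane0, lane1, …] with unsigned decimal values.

register lanes = 256/32 = 8
active while 15+j < 23, i.e. j ∈ [0,8) capped at 8 ⇒ 8
vd[0] and(0x9b,0x72) -> 0x12
vd[1] and(0x1f,0xce) -> 0x0e
vd[2] and(0x86,0xe6) -> 0x86
vd[3] and(0x59,0xe0) -> 0x40
vd[4] and(0x85,0x63) -> 0x01
vd[5] and(0xdb,0xe0) -> 0xc0
vd[6] and(0x90,0x1f) -> 0x10
vd[7] and(0xeb,0x2c) -> 0x28

vd = [18, 14, 134, 64, 1, 192, 16, 40]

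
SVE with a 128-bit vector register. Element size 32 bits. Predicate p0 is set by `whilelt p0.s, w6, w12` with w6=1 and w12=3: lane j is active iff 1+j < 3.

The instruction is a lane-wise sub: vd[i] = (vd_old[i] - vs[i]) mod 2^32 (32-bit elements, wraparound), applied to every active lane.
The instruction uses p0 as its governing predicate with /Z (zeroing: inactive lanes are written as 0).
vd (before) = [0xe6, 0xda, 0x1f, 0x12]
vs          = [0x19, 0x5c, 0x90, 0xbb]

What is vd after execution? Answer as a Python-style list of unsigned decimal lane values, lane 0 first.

vd = [205, 126, 0, 0]

128-bit reg / 32-bit elem → 4 lanes
whilelt: lane j active iff 1+j < 3 → j < 2 → 2 active
vd[0] sub(0xe6,0x19) -> 0xcd
vd[1] sub(0xda,0x5c) -> 0x7e
vd[2] tail/zero -> 0x00
vd[3] tail/zero -> 0x00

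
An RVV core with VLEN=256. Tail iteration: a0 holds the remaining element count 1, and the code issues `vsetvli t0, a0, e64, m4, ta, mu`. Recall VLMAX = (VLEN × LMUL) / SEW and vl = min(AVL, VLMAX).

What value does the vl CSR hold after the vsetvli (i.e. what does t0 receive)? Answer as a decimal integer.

vl = 1

VLMAX = VLEN×LMUL/SEW = 256×4/64 = 16
vl ← min(1, 16) = 1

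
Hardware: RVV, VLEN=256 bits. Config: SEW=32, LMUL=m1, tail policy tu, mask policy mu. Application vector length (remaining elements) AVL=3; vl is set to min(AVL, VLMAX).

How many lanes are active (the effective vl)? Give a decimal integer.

VLMAX = VLEN×LMUL/SEW = 256×1/32 = 8
vl ← min(3, 8) = 3

vl = 3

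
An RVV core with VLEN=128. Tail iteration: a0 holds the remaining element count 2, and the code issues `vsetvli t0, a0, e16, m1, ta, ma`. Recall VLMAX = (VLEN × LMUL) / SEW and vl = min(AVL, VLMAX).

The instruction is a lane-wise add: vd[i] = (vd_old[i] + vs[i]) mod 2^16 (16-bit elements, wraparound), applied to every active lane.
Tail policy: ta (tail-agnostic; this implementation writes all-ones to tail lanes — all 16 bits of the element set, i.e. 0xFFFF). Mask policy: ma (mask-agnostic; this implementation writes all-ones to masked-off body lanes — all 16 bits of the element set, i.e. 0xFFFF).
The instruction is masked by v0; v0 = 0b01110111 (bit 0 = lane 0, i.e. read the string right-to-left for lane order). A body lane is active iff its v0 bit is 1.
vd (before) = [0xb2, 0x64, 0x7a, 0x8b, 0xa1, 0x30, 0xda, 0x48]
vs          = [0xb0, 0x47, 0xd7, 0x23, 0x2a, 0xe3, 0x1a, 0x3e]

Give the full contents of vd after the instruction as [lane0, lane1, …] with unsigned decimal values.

vd = [354, 171, 65535, 65535, 65535, 65535, 65535, 65535]

lanes per group: 128·1/16 = 8
vl ← min(2, 8) = 2
[0] add(0xb2,0xb0) = 0x162
[1] add(0x64,0x47) = 0xab
[2] tail/ones = 0xffff
[3] tail/ones = 0xffff
[4] tail/ones = 0xffff
[5] tail/ones = 0xffff
[6] tail/ones = 0xffff
[7] tail/ones = 0xffff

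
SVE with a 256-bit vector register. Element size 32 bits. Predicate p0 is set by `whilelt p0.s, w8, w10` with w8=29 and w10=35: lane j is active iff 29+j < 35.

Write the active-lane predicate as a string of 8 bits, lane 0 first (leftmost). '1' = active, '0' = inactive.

register lanes = 256/32 = 8
p0[j] = (29+j < 35); true for j=0..5 → 6 lanes set
bits (lane 0 leftmost): 11111100

predicate = 11111100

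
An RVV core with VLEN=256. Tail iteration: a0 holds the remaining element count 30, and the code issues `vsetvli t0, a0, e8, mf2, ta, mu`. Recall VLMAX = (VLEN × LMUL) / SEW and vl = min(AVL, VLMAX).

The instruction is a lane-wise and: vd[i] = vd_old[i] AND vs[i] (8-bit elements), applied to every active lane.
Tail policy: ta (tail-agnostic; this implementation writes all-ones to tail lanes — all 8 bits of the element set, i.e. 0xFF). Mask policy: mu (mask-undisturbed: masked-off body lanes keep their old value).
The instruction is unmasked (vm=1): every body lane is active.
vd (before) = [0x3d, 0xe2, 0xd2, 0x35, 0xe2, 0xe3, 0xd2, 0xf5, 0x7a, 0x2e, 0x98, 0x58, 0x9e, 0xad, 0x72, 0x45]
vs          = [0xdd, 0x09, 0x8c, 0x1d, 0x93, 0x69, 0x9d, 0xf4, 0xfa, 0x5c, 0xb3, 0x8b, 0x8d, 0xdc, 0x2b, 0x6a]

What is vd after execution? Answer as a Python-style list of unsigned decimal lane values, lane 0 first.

vd = [29, 0, 128, 21, 130, 97, 144, 244, 122, 12, 144, 8, 140, 140, 34, 64]

lanes per group: 256·1/2/8 = 16
vl ← min(30, 16) = 16
vd[0] and(0x3d,0xdd) -> 0x1d
vd[1] and(0xe2,0x09) -> 0x00
vd[2] and(0xd2,0x8c) -> 0x80
vd[3] and(0x35,0x1d) -> 0x15
vd[4] and(0xe2,0x93) -> 0x82
vd[5] and(0xe3,0x69) -> 0x61
vd[6] and(0xd2,0x9d) -> 0x90
vd[7] and(0xf5,0xf4) -> 0xf4
vd[8] and(0x7a,0xfa) -> 0x7a
vd[9] and(0x2e,0x5c) -> 0x0c
vd[10] and(0x98,0xb3) -> 0x90
vd[11] and(0x58,0x8b) -> 0x08
vd[12] and(0x9e,0x8d) -> 0x8c
vd[13] and(0xad,0xdc) -> 0x8c
vd[14] and(0x72,0x2b) -> 0x22
vd[15] and(0x45,0x6a) -> 0x40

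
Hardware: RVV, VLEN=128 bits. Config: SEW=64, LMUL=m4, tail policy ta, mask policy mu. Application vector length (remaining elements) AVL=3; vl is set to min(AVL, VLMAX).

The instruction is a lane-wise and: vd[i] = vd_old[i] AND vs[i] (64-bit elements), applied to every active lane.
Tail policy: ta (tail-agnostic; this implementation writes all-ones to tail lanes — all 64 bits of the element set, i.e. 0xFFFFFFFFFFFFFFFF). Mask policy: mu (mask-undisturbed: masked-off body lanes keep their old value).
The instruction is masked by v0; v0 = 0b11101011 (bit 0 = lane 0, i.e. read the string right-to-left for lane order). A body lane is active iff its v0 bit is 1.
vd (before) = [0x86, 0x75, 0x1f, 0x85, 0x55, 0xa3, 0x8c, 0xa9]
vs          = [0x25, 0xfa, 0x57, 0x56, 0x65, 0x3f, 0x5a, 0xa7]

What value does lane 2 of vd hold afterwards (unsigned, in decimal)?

vd[2] = 31

VLMAX = VLEN×LMUL/SEW = 128×4/64 = 8
vl ← min(3, 8) = 3
vd[0] and(0x86,0x25) -> 0x04
vd[1] and(0x75,0xfa) -> 0x70
vd[2] mask-off/keep -> 0x1f
vd[3] tail/ones -> 0xffffffffffffffff
vd[4] tail/ones -> 0xffffffffffffffff
vd[5] tail/ones -> 0xffffffffffffffff
vd[6] tail/ones -> 0xffffffffffffffff
vd[7] tail/ones -> 0xffffffffffffffff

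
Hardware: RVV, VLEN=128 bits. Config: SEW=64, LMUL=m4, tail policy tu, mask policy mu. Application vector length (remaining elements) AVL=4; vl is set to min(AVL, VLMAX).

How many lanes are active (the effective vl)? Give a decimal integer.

VLMAX = VLEN×LMUL/SEW = 128×4/64 = 8
vl ← min(4, 8) = 4

vl = 4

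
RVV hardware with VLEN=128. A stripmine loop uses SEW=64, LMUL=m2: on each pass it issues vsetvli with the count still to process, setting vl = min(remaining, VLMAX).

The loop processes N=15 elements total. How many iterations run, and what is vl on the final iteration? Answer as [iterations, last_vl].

[iterations, last_vl] = [4, 3]

VLMAX = (128 × 2) / 64 = 4 lanes
iterations = ceil(15/4) = 4; final-pass vl = 3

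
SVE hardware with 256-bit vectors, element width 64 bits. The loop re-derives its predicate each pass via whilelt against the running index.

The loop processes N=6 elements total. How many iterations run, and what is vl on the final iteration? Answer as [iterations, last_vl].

[iterations, last_vl] = [2, 2]

lane count: 256 div 64 = 4
6 elements at 4/iter → 2 passes, remainder 2 on the last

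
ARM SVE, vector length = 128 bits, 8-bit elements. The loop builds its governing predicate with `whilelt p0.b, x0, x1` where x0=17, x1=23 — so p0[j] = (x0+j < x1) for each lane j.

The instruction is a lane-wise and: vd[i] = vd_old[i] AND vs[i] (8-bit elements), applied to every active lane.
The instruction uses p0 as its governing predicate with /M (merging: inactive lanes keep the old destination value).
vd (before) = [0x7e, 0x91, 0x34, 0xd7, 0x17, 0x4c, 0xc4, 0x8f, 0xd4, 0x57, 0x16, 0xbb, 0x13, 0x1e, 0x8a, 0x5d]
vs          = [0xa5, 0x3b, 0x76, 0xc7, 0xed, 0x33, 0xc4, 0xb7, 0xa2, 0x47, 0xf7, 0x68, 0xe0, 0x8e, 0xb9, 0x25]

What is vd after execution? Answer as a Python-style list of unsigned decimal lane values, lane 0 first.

lane count: 128 div 8 = 16
p0[j] = (17+j < 23); true for j=0..5 → 6 lanes set
vd[0] and(0x7e,0xa5) -> 0x24
vd[1] and(0x91,0x3b) -> 0x11
vd[2] and(0x34,0x76) -> 0x34
vd[3] and(0xd7,0xc7) -> 0xc7
vd[4] and(0x17,0xed) -> 0x05
vd[5] and(0x4c,0x33) -> 0x00
vd[6] tail/keep -> 0xc4
vd[7] tail/keep -> 0x8f
vd[8] tail/keep -> 0xd4
vd[9] tail/keep -> 0x57
vd[10] tail/keep -> 0x16
vd[11] tail/keep -> 0xbb
vd[12] tail/keep -> 0x13
vd[13] tail/keep -> 0x1e
vd[14] tail/keep -> 0x8a
vd[15] tail/keep -> 0x5d

vd = [36, 17, 52, 199, 5, 0, 196, 143, 212, 87, 22, 187, 19, 30, 138, 93]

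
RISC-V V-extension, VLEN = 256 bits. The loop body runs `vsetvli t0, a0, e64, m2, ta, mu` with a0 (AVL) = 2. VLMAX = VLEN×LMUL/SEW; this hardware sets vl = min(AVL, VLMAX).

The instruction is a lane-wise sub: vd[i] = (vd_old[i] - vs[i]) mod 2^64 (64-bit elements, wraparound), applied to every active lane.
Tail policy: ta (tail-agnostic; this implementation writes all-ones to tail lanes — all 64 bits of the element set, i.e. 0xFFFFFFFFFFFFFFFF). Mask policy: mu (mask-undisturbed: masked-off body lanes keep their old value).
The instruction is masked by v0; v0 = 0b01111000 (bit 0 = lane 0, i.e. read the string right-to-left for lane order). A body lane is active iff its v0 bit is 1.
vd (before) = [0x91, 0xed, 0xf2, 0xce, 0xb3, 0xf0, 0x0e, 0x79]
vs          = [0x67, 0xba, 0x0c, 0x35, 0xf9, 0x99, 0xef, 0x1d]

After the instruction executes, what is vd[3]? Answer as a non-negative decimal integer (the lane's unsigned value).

VLMAX = (256 × 2) / 64 = 8 lanes
AVL=2 ≤ VLMAX=8, so vl = 2
lane  0: mask-off/keep ⇒ 0x91
lane  1: mask-off/keep ⇒ 0xed
lane  2: tail/ones ⇒ 0xffffffffffffffff
lane  3: tail/ones ⇒ 0xffffffffffffffff
lane  4: tail/ones ⇒ 0xffffffffffffffff
lane  5: tail/ones ⇒ 0xffffffffffffffff
lane  6: tail/ones ⇒ 0xffffffffffffffff
lane  7: tail/ones ⇒ 0xffffffffffffffff

vd[3] = 18446744073709551615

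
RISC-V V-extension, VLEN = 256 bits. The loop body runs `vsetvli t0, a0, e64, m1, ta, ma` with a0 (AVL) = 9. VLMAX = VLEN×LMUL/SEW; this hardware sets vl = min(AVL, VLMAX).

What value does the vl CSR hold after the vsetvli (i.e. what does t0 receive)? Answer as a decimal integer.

lanes per group: 256·1/64 = 4
AVL=9 > VLMAX=4, so vl = 4

vl = 4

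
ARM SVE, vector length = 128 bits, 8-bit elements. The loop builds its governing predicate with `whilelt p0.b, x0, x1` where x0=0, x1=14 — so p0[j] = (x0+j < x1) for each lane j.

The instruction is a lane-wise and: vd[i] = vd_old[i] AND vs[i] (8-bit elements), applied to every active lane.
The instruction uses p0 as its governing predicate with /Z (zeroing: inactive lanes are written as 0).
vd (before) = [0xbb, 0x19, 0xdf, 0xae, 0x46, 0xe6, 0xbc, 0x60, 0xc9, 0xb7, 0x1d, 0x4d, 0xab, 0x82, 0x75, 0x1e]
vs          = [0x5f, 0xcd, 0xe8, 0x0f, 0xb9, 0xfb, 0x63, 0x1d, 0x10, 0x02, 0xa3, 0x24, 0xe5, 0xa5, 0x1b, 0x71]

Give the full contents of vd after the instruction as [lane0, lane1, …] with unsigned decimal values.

register lanes = 128/8 = 16
whilelt: lane j active iff 0+j < 14 → j < 14 → 14 active
vd[0] and(0xbb,0x5f) -> 0x1b
vd[1] and(0x19,0xcd) -> 0x09
vd[2] and(0xdf,0xe8) -> 0xc8
vd[3] and(0xae,0x0f) -> 0x0e
vd[4] and(0x46,0xb9) -> 0x00
vd[5] and(0xe6,0xfb) -> 0xe2
vd[6] and(0xbc,0x63) -> 0x20
vd[7] and(0x60,0x1d) -> 0x00
vd[8] and(0xc9,0x10) -> 0x00
vd[9] and(0xb7,0x02) -> 0x02
vd[10] and(0x1d,0xa3) -> 0x01
vd[11] and(0x4d,0x24) -> 0x04
vd[12] and(0xab,0xe5) -> 0xa1
vd[13] and(0x82,0xa5) -> 0x80
vd[14] tail/zero -> 0x00
vd[15] tail/zero -> 0x00

vd = [27, 9, 200, 14, 0, 226, 32, 0, 0, 2, 1, 4, 161, 128, 0, 0]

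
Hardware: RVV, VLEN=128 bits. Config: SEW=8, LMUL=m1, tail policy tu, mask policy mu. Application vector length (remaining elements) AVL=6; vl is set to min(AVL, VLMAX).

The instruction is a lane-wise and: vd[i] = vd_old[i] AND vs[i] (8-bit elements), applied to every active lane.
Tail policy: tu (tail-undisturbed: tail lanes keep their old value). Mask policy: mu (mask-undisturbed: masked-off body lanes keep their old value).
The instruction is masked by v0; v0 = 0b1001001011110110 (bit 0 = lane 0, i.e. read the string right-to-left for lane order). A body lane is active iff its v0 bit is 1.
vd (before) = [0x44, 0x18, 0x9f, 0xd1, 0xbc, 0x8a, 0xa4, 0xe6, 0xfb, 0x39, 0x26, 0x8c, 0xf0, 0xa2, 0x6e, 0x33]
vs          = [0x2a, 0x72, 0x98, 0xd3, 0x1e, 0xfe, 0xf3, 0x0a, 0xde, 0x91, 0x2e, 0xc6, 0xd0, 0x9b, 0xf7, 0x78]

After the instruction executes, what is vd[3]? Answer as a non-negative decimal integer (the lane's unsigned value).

VLMAX = VLEN×LMUL/SEW = 128×1/8 = 16
vl ← min(6, 16) = 6
vd[0] mask-off/keep -> 0x44
vd[1] and(0x18,0x72) -> 0x10
vd[2] and(0x9f,0x98) -> 0x98
vd[3] mask-off/keep -> 0xd1
vd[4] and(0xbc,0x1e) -> 0x1c
vd[5] and(0x8a,0xfe) -> 0x8a
vd[6] tail/keep -> 0xa4
vd[7] tail/keep -> 0xe6
vd[8] tail/keep -> 0xfb
vd[9] tail/keep -> 0x39
vd[10] tail/keep -> 0x26
vd[11] tail/keep -> 0x8c
vd[12] tail/keep -> 0xf0
vd[13] tail/keep -> 0xa2
vd[14] tail/keep -> 0x6e
vd[15] tail/keep -> 0x33

vd[3] = 209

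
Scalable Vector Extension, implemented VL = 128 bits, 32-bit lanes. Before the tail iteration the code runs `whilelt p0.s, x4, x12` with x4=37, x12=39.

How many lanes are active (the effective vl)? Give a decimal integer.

vl = 2

lane count: 128 div 32 = 4
active while 37+j < 39, i.e. j ∈ [0,2) capped at 4 ⇒ 2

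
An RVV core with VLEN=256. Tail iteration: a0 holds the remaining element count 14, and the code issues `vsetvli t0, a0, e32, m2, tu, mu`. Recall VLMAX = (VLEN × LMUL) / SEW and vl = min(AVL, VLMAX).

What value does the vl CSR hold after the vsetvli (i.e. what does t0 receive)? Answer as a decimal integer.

lanes per group: 256·2/32 = 16
vl ← min(14, 16) = 14

vl = 14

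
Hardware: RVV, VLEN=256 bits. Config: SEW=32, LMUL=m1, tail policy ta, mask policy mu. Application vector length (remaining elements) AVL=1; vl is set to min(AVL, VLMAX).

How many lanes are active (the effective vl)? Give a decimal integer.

VLMAX = (256 × 1) / 32 = 8 lanes
AVL=1 ≤ VLMAX=8, so vl = 1

vl = 1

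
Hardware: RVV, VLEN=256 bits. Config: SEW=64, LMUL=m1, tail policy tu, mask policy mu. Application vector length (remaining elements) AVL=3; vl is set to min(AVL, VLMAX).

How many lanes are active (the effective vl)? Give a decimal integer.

vl = 3

VLMAX = (256 × 1) / 64 = 4 lanes
AVL=3 ≤ VLMAX=4, so vl = 3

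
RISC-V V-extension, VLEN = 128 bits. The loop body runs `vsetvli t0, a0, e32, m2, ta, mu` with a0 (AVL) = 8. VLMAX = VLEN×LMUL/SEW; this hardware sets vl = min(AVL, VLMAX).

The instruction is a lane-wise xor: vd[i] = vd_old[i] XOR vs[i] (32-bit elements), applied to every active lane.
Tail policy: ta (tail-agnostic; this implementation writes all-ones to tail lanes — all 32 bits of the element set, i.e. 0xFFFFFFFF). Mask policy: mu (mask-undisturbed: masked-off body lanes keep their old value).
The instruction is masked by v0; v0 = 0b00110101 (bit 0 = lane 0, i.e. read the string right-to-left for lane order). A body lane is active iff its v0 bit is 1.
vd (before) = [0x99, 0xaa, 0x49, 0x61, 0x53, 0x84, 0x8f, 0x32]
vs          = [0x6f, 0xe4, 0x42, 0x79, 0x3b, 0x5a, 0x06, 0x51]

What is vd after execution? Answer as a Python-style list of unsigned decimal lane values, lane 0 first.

vd = [246, 170, 11, 97, 104, 222, 143, 50]

VLMAX = (128 × 2) / 32 = 8 lanes
AVL=8 ≤ VLMAX=8, so vl = 8
vd[0] xor(0x99,0x6f) -> 0xf6
vd[1] mask-off/keep -> 0xaa
vd[2] xor(0x49,0x42) -> 0x0b
vd[3] mask-off/keep -> 0x61
vd[4] xor(0x53,0x3b) -> 0x68
vd[5] xor(0x84,0x5a) -> 0xde
vd[6] mask-off/keep -> 0x8f
vd[7] mask-off/keep -> 0x32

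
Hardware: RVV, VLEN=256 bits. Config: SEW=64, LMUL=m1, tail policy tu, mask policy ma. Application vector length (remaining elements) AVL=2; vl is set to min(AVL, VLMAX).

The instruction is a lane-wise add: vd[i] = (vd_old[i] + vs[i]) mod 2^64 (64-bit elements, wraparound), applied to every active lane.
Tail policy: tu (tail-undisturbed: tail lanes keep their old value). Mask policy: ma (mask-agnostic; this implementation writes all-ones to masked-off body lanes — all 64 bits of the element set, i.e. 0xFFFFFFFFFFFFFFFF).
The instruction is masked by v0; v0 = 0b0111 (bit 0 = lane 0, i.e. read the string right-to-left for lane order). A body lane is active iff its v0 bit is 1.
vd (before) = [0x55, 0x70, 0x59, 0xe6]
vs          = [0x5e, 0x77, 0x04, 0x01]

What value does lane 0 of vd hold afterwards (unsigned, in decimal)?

VLMAX = VLEN×LMUL/SEW = 256×1/64 = 4
vl ← min(2, 4) = 2
lane  0: add(0x55,0x5e) ⇒ 0xb3
lane  1: add(0x70,0x77) ⇒ 0xe7
lane  2: tail/keep ⇒ 0x59
lane  3: tail/keep ⇒ 0xe6

vd[0] = 179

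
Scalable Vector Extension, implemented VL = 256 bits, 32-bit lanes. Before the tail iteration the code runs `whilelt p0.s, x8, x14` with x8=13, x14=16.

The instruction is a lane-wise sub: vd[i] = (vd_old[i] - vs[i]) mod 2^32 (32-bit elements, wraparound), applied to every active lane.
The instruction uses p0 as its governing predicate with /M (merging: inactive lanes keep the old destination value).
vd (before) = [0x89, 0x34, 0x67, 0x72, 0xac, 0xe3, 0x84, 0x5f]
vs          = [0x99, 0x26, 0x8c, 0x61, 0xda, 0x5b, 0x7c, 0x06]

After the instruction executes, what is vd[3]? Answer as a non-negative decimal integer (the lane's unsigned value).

256-bit reg / 32-bit elem → 8 lanes
p0[j] = (13+j < 16); true for j=0..2 → 3 lanes set
vd[0] sub(0x89,0x99) -> 0xfffffff0
vd[1] sub(0x34,0x26) -> 0x0e
vd[2] sub(0x67,0x8c) -> 0xffffffdb
vd[3] tail/keep -> 0x72
vd[4] tail/keep -> 0xac
vd[5] tail/keep -> 0xe3
vd[6] tail/keep -> 0x84
vd[7] tail/keep -> 0x5f

vd[3] = 114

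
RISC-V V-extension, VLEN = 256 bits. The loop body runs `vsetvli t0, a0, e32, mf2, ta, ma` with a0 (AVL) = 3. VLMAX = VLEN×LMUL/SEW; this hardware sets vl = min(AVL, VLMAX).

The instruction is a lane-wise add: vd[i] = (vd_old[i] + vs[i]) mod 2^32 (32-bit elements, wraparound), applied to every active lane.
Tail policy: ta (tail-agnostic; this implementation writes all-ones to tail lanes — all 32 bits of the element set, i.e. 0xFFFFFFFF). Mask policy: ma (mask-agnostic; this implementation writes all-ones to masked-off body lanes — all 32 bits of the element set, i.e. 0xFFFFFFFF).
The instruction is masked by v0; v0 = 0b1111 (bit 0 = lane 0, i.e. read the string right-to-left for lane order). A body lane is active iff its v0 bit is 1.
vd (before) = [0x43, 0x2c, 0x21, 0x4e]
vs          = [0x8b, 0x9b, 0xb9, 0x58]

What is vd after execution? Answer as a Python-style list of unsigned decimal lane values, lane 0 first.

lanes per group: 256·1/2/32 = 4
vl = min(AVL, VLMAX) = min(3, 4) = 3
[0] add(0x43,0x8b) = 0xce
[1] add(0x2c,0x9b) = 0xc7
[2] add(0x21,0xb9) = 0xda
[3] tail/ones = 0xffffffff

vd = [206, 199, 218, 4294967295]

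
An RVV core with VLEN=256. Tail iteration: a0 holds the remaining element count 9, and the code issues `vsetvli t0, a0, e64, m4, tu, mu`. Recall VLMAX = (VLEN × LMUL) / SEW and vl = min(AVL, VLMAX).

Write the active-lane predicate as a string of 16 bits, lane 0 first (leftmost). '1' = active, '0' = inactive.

predicate = 1111111110000000

lanes per group: 256·4/64 = 16
vl ← min(9, 16) = 9
bits (lane 0 leftmost): 1111111110000000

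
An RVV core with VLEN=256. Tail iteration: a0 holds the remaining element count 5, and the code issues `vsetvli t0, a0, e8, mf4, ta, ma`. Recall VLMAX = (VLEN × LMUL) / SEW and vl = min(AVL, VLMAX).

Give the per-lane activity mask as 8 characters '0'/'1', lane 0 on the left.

predicate = 11111000

lanes per group: 256·1/4/8 = 8
vl = min(AVL, VLMAX) = min(5, 8) = 5
bits (lane 0 leftmost): 11111000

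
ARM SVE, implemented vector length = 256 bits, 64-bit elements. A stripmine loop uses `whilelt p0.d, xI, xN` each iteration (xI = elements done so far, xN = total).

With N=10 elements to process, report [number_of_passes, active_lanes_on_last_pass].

register lanes = 256/64 = 4
iterations = ceil(10/4) = 3; final-pass vl = 2

[iterations, last_vl] = [3, 2]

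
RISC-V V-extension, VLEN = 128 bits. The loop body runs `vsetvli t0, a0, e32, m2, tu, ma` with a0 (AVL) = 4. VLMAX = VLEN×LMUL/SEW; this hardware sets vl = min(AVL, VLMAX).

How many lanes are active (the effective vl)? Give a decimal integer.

VLMAX = (128 × 2) / 32 = 8 lanes
vl ← min(4, 8) = 4

vl = 4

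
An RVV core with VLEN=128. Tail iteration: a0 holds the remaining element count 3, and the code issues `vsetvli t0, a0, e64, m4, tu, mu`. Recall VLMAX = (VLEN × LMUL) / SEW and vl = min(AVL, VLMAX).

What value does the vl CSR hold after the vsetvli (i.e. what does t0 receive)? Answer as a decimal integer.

lanes per group: 128·4/64 = 8
vl ← min(3, 8) = 3

vl = 3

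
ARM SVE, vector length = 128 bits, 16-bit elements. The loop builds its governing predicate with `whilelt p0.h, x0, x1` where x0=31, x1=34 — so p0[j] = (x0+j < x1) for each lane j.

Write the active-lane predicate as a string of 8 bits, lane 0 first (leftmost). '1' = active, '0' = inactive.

128-bit reg / 16-bit elem → 8 lanes
p0[j] = (31+j < 34); true for j=0..2 → 3 lanes set
bits (lane 0 leftmost): 11100000

predicate = 11100000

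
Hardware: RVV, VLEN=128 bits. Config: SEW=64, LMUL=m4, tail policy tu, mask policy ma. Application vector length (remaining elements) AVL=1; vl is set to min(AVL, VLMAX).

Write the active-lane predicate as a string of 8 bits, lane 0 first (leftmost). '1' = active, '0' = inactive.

predicate = 10000000

VLMAX = (128 × 4) / 64 = 8 lanes
AVL=1 ≤ VLMAX=8, so vl = 1
bits (lane 0 leftmost): 10000000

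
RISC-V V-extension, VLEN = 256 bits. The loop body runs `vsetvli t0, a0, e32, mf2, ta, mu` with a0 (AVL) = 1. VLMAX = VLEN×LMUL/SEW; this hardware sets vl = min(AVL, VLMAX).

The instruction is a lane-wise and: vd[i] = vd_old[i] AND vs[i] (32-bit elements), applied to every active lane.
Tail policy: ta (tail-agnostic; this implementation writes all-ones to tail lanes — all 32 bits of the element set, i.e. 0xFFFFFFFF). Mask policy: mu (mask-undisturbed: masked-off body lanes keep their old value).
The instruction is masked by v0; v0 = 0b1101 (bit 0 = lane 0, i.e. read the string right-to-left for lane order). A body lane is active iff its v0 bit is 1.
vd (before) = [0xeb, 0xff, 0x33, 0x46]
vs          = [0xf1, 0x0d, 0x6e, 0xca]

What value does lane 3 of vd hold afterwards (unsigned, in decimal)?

vd[3] = 4294967295

VLMAX = (256 × 1/2) / 32 = 4 lanes
vl = min(AVL, VLMAX) = min(1, 4) = 1
lane  0: and(0xeb,0xf1) ⇒ 0xe1
lane  1: tail/ones ⇒ 0xffffffff
lane  2: tail/ones ⇒ 0xffffffff
lane  3: tail/ones ⇒ 0xffffffff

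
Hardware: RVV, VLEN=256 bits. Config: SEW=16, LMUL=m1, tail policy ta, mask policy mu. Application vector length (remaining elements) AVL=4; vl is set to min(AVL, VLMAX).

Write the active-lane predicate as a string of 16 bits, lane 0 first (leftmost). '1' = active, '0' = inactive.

predicate = 1111000000000000

lanes per group: 256·1/16 = 16
vl = min(AVL, VLMAX) = min(4, 16) = 4
bits (lane 0 leftmost): 1111000000000000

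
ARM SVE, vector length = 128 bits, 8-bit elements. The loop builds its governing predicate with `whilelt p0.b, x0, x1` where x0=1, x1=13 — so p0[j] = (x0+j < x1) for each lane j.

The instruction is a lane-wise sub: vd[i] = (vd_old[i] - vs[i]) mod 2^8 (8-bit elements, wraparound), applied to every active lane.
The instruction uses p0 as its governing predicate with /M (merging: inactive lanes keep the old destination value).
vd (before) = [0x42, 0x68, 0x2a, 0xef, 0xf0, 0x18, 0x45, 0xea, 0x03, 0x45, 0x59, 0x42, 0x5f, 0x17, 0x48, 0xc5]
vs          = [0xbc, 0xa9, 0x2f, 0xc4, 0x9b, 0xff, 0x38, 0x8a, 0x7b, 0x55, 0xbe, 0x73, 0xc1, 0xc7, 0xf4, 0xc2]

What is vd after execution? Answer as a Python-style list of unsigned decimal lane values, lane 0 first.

lane count: 128 div 8 = 16
active while 1+j < 13, i.e. j ∈ [0,12) capped at 16 ⇒ 12
vd[0] sub(0x42,0xbc) -> 0x86
vd[1] sub(0x68,0xa9) -> 0xbf
vd[2] sub(0x2a,0x2f) -> 0xfb
vd[3] sub(0xef,0xc4) -> 0x2b
vd[4] sub(0xf0,0x9b) -> 0x55
vd[5] sub(0x18,0xff) -> 0x19
vd[6] sub(0x45,0x38) -> 0x0d
vd[7] sub(0xea,0x8a) -> 0x60
vd[8] sub(0x03,0x7b) -> 0x88
vd[9] sub(0x45,0x55) -> 0xf0
vd[10] sub(0x59,0xbe) -> 0x9b
vd[11] sub(0x42,0x73) -> 0xcf
vd[12] tail/keep -> 0x5f
vd[13] tail/keep -> 0x17
vd[14] tail/keep -> 0x48
vd[15] tail/keep -> 0xc5

vd = [134, 191, 251, 43, 85, 25, 13, 96, 136, 240, 155, 207, 95, 23, 72, 197]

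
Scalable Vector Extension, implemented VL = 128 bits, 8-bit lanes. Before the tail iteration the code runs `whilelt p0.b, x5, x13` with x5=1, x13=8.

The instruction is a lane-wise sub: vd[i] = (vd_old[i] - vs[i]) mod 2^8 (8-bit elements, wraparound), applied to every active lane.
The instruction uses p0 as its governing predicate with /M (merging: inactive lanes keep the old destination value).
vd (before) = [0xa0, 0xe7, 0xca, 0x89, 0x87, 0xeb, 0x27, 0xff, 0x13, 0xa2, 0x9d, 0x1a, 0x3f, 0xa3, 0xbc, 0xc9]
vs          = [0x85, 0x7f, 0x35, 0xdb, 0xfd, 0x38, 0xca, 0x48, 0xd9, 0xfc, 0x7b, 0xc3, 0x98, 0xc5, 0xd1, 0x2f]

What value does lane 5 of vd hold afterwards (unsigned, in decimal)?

128-bit reg / 8-bit elem → 16 lanes
active while 1+j < 8, i.e. j ∈ [0,7) capped at 16 ⇒ 7
vd[0] sub(0xa0,0x85) -> 0x1b
vd[1] sub(0xe7,0x7f) -> 0x68
vd[2] sub(0xca,0x35) -> 0x95
vd[3] sub(0x89,0xdb) -> 0xae
vd[4] sub(0x87,0xfd) -> 0x8a
vd[5] sub(0xeb,0x38) -> 0xb3
vd[6] sub(0x27,0xca) -> 0x5d
vd[7] tail/keep -> 0xff
vd[8] tail/keep -> 0x13
vd[9] tail/keep -> 0xa2
vd[10] tail/keep -> 0x9d
vd[11] tail/keep -> 0x1a
vd[12] tail/keep -> 0x3f
vd[13] tail/keep -> 0xa3
vd[14] tail/keep -> 0xbc
vd[15] tail/keep -> 0xc9

vd[5] = 179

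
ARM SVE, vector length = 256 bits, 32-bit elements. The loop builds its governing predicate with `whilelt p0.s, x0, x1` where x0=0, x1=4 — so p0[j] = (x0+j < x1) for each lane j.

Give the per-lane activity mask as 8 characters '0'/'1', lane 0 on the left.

lane count: 256 div 32 = 8
active while 0+j < 4, i.e. j ∈ [0,4) capped at 8 ⇒ 4
bits (lane 0 leftmost): 11110000

predicate = 11110000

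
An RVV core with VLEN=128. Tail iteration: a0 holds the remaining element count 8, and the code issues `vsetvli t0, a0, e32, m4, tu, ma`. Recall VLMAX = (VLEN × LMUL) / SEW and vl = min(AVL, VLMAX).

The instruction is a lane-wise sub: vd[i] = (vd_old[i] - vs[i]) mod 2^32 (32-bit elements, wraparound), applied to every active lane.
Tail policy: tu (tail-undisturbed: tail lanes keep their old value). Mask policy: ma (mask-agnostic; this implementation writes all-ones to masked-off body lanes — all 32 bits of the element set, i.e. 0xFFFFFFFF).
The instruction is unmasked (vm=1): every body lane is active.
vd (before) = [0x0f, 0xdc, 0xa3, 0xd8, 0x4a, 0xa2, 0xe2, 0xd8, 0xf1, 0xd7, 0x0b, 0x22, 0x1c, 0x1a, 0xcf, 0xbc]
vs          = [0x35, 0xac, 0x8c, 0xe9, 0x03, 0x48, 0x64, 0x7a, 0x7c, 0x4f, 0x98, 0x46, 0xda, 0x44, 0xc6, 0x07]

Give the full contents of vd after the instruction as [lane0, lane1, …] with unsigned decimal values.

vd = [4294967258, 48, 23, 4294967279, 71, 90, 126, 94, 241, 215, 11, 34, 28, 26, 207, 188]

VLMAX = VLEN×LMUL/SEW = 128×4/32 = 16
vl = min(AVL, VLMAX) = min(8, 16) = 8
[0] sub(0x0f,0x35) = 0xffffffda
[1] sub(0xdc,0xac) = 0x30
[2] sub(0xa3,0x8c) = 0x17
[3] sub(0xd8,0xe9) = 0xffffffef
[4] sub(0x4a,0x03) = 0x47
[5] sub(0xa2,0x48) = 0x5a
[6] sub(0xe2,0x64) = 0x7e
[7] sub(0xd8,0x7a) = 0x5e
[8] tail/keep = 0xf1
[9] tail/keep = 0xd7
[10] tail/keep = 0x0b
[11] tail/keep = 0x22
[12] tail/keep = 0x1c
[13] tail/keep = 0x1a
[14] tail/keep = 0xcf
[15] tail/keep = 0xbc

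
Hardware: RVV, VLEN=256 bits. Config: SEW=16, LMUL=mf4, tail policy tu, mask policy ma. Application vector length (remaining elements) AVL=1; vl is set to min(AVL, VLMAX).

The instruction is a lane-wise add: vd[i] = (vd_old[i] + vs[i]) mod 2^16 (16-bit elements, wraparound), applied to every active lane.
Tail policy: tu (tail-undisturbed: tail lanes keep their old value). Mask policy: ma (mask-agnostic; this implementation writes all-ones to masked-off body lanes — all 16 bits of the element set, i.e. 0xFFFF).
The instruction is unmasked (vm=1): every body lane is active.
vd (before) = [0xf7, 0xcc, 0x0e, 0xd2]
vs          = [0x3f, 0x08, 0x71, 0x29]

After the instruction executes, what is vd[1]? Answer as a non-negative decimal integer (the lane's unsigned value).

vd[1] = 204

VLMAX = VLEN×LMUL/SEW = 256×1/4/16 = 4
vl = min(AVL, VLMAX) = min(1, 4) = 1
lane  0: add(0xf7,0x3f) ⇒ 0x136
lane  1: tail/keep ⇒ 0xcc
lane  2: tail/keep ⇒ 0x0e
lane  3: tail/keep ⇒ 0xd2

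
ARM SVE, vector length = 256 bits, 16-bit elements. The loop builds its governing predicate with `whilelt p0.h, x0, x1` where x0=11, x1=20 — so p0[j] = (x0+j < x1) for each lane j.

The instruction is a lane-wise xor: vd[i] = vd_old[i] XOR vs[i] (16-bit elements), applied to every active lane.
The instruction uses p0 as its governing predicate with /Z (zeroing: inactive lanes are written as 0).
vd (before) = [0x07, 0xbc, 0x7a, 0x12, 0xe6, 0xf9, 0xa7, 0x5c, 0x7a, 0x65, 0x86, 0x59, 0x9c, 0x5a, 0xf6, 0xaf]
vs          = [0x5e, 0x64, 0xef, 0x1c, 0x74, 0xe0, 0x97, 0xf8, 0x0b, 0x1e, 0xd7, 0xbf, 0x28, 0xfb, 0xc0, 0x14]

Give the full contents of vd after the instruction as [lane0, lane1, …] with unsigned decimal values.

vd = [89, 216, 149, 14, 146, 25, 48, 164, 113, 0, 0, 0, 0, 0, 0, 0]

256-bit reg / 16-bit elem → 16 lanes
active while 11+j < 20, i.e. j ∈ [0,9) capped at 16 ⇒ 9
  i=0: xor(0x07,0x5e) → 89
  i=1: xor(0xbc,0x64) → 216
  i=2: xor(0x7a,0xef) → 149
  i=3: xor(0x12,0x1c) → 14
  i=4: xor(0xe6,0x74) → 146
  i=5: xor(0xf9,0xe0) → 25
  i=6: xor(0xa7,0x97) → 48
  i=7: xor(0x5c,0xf8) → 164
  i=8: xor(0x7a,0x0b) → 113
  i=9: tail/zero → 0
  i=10: tail/zero → 0
  i=11: tail/zero → 0
  i=12: tail/zero → 0
  i=13: tail/zero → 0
  i=14: tail/zero → 0
  i=15: tail/zero → 0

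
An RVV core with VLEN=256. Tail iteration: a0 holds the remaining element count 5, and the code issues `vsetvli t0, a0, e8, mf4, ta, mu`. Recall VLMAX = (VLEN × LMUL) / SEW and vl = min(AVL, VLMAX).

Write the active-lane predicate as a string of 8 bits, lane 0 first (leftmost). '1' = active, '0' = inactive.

lanes per group: 256·1/4/8 = 8
vl = min(AVL, VLMAX) = min(5, 8) = 5
bits (lane 0 leftmost): 11111000

predicate = 11111000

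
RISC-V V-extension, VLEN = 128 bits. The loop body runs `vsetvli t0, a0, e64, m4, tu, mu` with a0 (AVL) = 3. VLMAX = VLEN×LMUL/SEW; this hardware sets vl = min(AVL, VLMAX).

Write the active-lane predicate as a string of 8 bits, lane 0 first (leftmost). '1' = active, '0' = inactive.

lanes per group: 128·4/64 = 8
vl ← min(3, 8) = 3
bits (lane 0 leftmost): 11100000

predicate = 11100000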